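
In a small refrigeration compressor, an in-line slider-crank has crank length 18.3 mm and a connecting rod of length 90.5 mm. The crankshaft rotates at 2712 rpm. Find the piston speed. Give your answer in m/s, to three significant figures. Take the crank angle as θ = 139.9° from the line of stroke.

ω = 2π·2712/60 = 284 rad/s
For an in-line slider-crank, x = r cosθ + √(L² − r² sin²θ), so v = −rω sinθ·[1 + r cosθ/√(L² − r² sin²θ)].
With r = 0.0183 m, L = 0.0905 m, θ = 139.9°: √(L² − r² sin²θ) = 0.089729 m.
v = −0.0183·284·0.64412·[1 + 0.0183·-0.76492/0.089729] = -2.8254 m/s.
|v| = 2.8254 m/s.

2.83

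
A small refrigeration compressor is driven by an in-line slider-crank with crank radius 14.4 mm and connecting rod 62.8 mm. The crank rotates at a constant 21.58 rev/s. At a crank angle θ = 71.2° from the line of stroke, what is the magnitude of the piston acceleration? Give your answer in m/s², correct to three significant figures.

36.4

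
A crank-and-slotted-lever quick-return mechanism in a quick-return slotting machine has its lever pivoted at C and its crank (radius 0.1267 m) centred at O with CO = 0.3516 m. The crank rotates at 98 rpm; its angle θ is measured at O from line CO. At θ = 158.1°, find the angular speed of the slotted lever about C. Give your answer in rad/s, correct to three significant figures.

ω = 10.26 rad/s (from 98 rpm).
Crank pin A relative to C: A = (d + r cosθ, r sinθ); lever angle φ = atan2(r sinθ, d + r cosθ).
Differentiating tanφ: φ̇ = rω(d cosθ + r)/(d² + r² + 2dr cosθ).
d² + r² + 2dr cosθ = |CA|² = 0.0570095 m²;  d cosθ + r = -0.19953 m.
|ω_lever| = |0.1267·10.26·-0.19953| / 0.0570095 = 4.5508 rad/s.

4.55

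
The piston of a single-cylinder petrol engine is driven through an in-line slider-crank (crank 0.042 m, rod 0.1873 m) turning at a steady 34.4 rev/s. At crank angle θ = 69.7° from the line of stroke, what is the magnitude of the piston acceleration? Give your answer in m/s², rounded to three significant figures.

ω = 2π·34.4 = 216.1 rad/s
x(θ) = r cosθ + √(L² − r² sin²θ); with ω constant, a = ω²·d²x/dθ².
d²x/dθ² = −r cosθ − r²(cos2θ)/√u − r⁴ sin²2θ/(4u^{3/2}),  u = L² − r² sin²θ = 0.0335296 m².
Substituting r = 0.042 m, L = 0.1873 m, θ = 69.7°: d²x/dθ² = -0.0073105 m.
a = ω²·d²x/dθ² = (216.1)²·(-0.0073105) = -341.53 m/s²;  |a| = 341.53 m/s².

342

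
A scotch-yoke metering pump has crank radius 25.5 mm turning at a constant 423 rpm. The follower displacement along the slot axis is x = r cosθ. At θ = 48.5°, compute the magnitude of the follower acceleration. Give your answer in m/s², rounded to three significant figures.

33.2

ω = 44.3 rad/s (from 423 rpm).
x = r cosθ ⇒ ẍ = −rω² cosθ (ω constant).
|a| = rω²|cosθ| = 0.0255·(44.3)²·|cos 48.5°| = 33.155 m/s².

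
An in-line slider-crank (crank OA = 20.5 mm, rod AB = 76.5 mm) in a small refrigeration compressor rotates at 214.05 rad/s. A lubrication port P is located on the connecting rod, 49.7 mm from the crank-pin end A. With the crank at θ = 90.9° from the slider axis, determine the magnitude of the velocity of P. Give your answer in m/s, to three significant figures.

ω = 214.1 rad/s.  Crank-pin speed |V_A| = rω = 4.388 m/s, perpendicular to OA.
Rod angle: sinφ = −(r/L) sinθ ⇒ φ = -15.542°; ω_rod = −rω cosθ/√(L²−r²sin²θ) = +0.93516 rad/s.
V_P = V_A + ω_rod × AP, with AP = 0.0497 m along the rod.
Components: V_Px = −rω sinθ − a·ω_rod·sinφ = -4.375 m/s;  V_Py = rω cosθ + a·ω_rod·cosφ = -0.024146 m/s.
|V_P| = √(V_Px² + V_Py²) = 4.3751 m/s.

4.38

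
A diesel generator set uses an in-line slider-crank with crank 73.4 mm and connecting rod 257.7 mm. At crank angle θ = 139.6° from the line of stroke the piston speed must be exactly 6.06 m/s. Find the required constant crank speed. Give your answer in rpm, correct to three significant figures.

1560

For an in-line slider-crank, |v_piston| = rω|sinθ|·[1 + r cosθ/√(L² − r² sin²θ)].
With r = 0.0734 m, L = 0.2577 m, θ = 139.6°: the bracketed kinematic factor |dx/dθ| = 0.037073 m.
ω = v/|dx/dθ| = 6.06/0.037073 = 163.46 rad/s.
N = 60ω/(2π) = 1560.9 rpm.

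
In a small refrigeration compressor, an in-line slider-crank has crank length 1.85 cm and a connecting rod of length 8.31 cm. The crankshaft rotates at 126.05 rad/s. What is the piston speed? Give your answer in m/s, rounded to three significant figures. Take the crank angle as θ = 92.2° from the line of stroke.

2.31

ω = 126 rad/s
For an in-line slider-crank, x = r cosθ + √(L² − r² sin²θ), so v = −rω sinθ·[1 + r cosθ/√(L² − r² sin²θ)].
With r = 0.0185 m, L = 0.0831 m, θ = 92.2°: √(L² − r² sin²θ) = 0.081018 m.
v = −0.0185·126·0.99926·[1 + 0.0185·-0.03839/0.081018] = -2.3098 m/s.
|v| = 2.3098 m/s.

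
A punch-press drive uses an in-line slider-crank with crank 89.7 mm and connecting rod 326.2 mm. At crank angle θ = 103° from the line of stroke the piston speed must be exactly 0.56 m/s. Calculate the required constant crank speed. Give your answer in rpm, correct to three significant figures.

For an in-line slider-crank, |v_piston| = rω|sinθ|·[1 + r cosθ/√(L² − r² sin²θ)].
With r = 0.0897 m, L = 0.3262 m, θ = 103°: the bracketed kinematic factor |dx/dθ| = 0.081789 m.
ω = v/|dx/dθ| = 0.56/0.081789 = 6.8469 rad/s.
N = 60ω/(2π) = 65.383 rpm.

65.4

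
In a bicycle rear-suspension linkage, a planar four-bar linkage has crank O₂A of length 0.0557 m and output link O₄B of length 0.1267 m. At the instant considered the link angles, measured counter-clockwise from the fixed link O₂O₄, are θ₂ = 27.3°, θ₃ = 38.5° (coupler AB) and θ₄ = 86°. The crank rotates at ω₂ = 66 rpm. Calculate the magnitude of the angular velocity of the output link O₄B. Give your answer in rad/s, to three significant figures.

ω₂ = 6.912 rad/s (from 66 rpm).
Differentiating the loop-closure r₂e^{iθ₂}+r₃e^{iθ₃}=r₁+r₄e^{iθ₄} gives r₂ω₂e^{iθ₂}+r₃ω₃e^{iθ₃}=r₄ω₄e^{iθ₄}.
Eliminating the other unknown: ω₄ = r₂ω₂ sin(θ₂−θ₃) / [r₄ sin(θ₄−θ₃)].
Numerator sine = -0.19423; denominator sine = +0.73728.
Result = 0.0557·6.912·(-0.19423) / (0.1267·(+0.73728)) = -0.80047 rad/s; magnitude 0.80047 rad/s.

0.800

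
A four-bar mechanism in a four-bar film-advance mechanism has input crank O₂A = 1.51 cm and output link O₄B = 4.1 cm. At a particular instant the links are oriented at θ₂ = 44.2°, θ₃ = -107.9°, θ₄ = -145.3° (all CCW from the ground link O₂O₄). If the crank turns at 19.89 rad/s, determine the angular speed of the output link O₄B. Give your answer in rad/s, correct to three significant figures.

ω₂ = 19.89 rad/s
Differentiating the loop-closure r₂e^{iθ₂}+r₃e^{iθ₃}=r₁+r₄e^{iθ₄} gives r₂ω₂e^{iθ₂}+r₃ω₃e^{iθ₃}=r₄ω₄e^{iθ₄}.
Eliminating the other unknown: ω₄ = r₂ω₂ sin(θ₂−θ₃) / [r₄ sin(θ₄−θ₃)].
Numerator sine = +0.46793; denominator sine = -0.60738.
Result = 0.0151·19.89·(+0.46793) / (0.041·(-0.60738)) = -5.6435 rad/s; magnitude 5.6435 rad/s.

5.64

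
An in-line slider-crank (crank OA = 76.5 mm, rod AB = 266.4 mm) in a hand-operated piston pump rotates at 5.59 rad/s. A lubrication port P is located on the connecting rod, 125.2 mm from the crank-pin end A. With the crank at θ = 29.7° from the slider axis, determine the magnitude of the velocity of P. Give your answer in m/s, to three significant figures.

ω = 5.59 rad/s.  Crank-pin speed |V_A| = rω = 0.42763 m/s, perpendicular to OA.
Rod angle: sinφ = −(r/L) sinθ ⇒ φ = -8.180°; ω_rod = −rω cosθ/√(L²−r²sin²θ) = -1.4087 rad/s.
V_P = V_A + ω_rod × AP, with AP = 0.1252 m along the rod.
Components: V_Px = −rω sinθ − a·ω_rod·sinφ = -0.23697 m/s;  V_Py = rω cosθ + a·ω_rod·cosφ = +0.19688 m/s.
|V_P| = √(V_Px² + V_Py²) = 0.30809 m/s.

0.308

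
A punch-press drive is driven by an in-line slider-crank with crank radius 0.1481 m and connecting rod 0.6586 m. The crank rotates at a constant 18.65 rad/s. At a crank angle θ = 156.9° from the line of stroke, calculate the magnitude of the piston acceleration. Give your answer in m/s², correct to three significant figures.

ω = 18.65 rad/s
x(θ) = r cosθ + √(L² − r² sin²θ); with ω constant, a = ω²·d²x/dθ².
d²x/dθ² = −r cosθ − r²(cos2θ)/√u − r⁴ sin²2θ/(4u^{3/2}),  u = L² − r² sin²θ = 0.430378 m².
Substituting r = 0.1481 m, L = 0.6586 m, θ = 156.9°: d²x/dθ² = +0.11286 m.
a = ω²·d²x/dθ² = (18.65)²·(+0.11286) = +39.256 m/s²;  |a| = 39.256 m/s².

39.3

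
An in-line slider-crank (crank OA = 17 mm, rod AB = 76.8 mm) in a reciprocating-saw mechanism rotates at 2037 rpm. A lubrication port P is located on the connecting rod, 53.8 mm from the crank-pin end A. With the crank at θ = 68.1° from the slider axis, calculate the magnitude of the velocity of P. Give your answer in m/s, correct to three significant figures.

ω = 213.3 rad/s.  Crank-pin speed |V_A| = rω = 3.6263 m/s, perpendicular to OA.
Rod angle: sinφ = −(r/L) sinθ ⇒ φ = -11.852°; ω_rod = −rω cosθ/√(L²−r²sin²θ) = -17.995 rad/s.
V_P = V_A + ω_rod × AP, with AP = 0.0538 m along the rod.
Components: V_Px = −rω sinθ − a·ω_rod·sinφ = -3.5635 m/s;  V_Py = rω cosθ + a·ω_rod·cosφ = +0.40507 m/s.
|V_P| = √(V_Px² + V_Py²) = 3.5864 m/s.

3.59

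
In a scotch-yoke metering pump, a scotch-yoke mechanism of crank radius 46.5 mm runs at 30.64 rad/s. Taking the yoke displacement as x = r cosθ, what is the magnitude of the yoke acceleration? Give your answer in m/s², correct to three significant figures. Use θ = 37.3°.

34.7

ω = 30.64 rad/s
x = r cosθ ⇒ ẍ = −rω² cosθ (ω constant).
|a| = rω²|cosθ| = 0.0465·(30.64)²·|cos 37.3°| = 34.726 m/s².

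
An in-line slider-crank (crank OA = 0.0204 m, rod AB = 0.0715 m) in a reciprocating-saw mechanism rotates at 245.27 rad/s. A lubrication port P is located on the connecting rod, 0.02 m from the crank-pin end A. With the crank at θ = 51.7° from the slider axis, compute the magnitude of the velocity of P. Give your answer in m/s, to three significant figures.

4.69

ω = 245.3 rad/s.  Crank-pin speed |V_A| = rω = 5.0035 m/s, perpendicular to OA.
Rod angle: sinφ = −(r/L) sinθ ⇒ φ = -12.939°; ω_rod = −rω cosθ/√(L²−r²sin²θ) = -44.501 rad/s.
V_P = V_A + ω_rod × AP, with AP = 0.02 m along the rod.
Components: V_Px = −rω sinθ − a·ω_rod·sinφ = -4.1259 m/s;  V_Py = rω cosθ + a·ω_rod·cosφ = +2.2336 m/s.
|V_P| = √(V_Px² + V_Py²) = 4.6917 m/s.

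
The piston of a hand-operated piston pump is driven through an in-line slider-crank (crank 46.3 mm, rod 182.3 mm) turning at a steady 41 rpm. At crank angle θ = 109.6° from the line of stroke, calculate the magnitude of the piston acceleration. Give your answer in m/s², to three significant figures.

ω = 2π·41/60 = 4.294 rad/s
x(θ) = r cosθ + √(L² − r² sin²θ); with ω constant, a = ω²·d²x/dθ².
d²x/dθ² = −r cosθ − r²(cos2θ)/√u − r⁴ sin²2θ/(4u^{3/2}),  u = L² − r² sin²θ = 0.0313308 m².
Substituting r = 0.0463 m, L = 0.1823 m, θ = 109.6°: d²x/dθ² = +0.024834 m.
a = ω²·d²x/dθ² = (4.294)²·(+0.024834) = +0.45779 m/s²;  |a| = 0.45779 m/s².

0.458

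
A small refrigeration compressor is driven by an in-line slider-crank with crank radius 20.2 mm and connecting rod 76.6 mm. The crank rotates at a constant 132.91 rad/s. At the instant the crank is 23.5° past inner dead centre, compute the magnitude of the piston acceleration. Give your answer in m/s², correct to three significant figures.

ω = 132.9 rad/s
x(θ) = r cosθ + √(L² − r² sin²θ); with ω constant, a = ω²·d²x/dθ².
d²x/dθ² = −r cosθ − r²(cos2θ)/√u − r⁴ sin²2θ/(4u^{3/2}),  u = L² − r² sin²θ = 0.00580268 m².
Substituting r = 0.0202 m, L = 0.0766 m, θ = 23.5°: d²x/dθ² = -0.022228 m.
a = ω²·d²x/dθ² = (132.9)²·(-0.022228) = -392.66 m/s²;  |a| = 392.66 m/s².

393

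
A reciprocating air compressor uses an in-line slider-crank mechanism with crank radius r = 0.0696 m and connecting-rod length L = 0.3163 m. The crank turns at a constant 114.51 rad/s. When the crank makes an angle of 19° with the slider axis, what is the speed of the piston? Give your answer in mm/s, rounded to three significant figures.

3140

ω = 114.5 rad/s
For an in-line slider-crank, x = r cosθ + √(L² − r² sin²θ), so v = −rω sinθ·[1 + r cosθ/√(L² − r² sin²θ)].
With r = 0.0696 m, L = 0.3163 m, θ = 19°: √(L² − r² sin²θ) = 0.31549 m.
v = −0.0696·114.5·0.32557·[1 + 0.0696·0.94552/0.31549] = -3.136 m/s.
|v| = 3.136 m/s = 3136 mm/s.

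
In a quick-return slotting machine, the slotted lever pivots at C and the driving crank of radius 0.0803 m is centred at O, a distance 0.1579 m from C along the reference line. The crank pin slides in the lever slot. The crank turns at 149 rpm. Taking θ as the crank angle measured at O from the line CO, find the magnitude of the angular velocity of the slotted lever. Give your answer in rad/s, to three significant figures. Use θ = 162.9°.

12.4

ω = 15.6 rad/s (from 149 rpm).
Crank pin A relative to C: A = (d + r cosθ, r sinθ); lever angle φ = atan2(r sinθ, d + r cosθ).
Differentiating tanφ: φ̇ = rω(d cosθ + r)/(d² + r² + 2dr cosθ).
d² + r² + 2dr cosθ = |CA|² = 0.00714279 m²;  d cosθ + r = -0.07062 m.
|ω_lever| = |0.0803·15.6·-0.07062| / 0.00714279 = 12.388 rad/s.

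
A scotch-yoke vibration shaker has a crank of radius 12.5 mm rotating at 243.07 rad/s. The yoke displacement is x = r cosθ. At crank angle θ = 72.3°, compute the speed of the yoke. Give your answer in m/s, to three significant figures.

ω = 243.1 rad/s
x = r cosθ ⇒ ẋ = −rω sinθ.
|v| = rω|sinθ| = 0.0125·243.1·|sin 72.3°| = 2.8945 m/s.

2.89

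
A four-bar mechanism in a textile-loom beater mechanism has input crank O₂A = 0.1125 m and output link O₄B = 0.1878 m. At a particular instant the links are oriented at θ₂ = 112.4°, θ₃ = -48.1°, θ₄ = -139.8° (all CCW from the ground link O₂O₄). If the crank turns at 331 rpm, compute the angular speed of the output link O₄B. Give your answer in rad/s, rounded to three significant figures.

6.93

ω₂ = 34.66 rad/s (from 331 rpm).
Differentiating the loop-closure r₂e^{iθ₂}+r₃e^{iθ₃}=r₁+r₄e^{iθ₄} gives r₂ω₂e^{iθ₂}+r₃ω₃e^{iθ₃}=r₄ω₄e^{iθ₄}.
Eliminating the other unknown: ω₄ = r₂ω₂ sin(θ₂−θ₃) / [r₄ sin(θ₄−θ₃)].
Numerator sine = +0.33381; denominator sine = -0.99956.
Result = 0.1125·34.66·(+0.33381) / (0.1878·(-0.99956)) = -6.9343 rad/s; magnitude 6.9343 rad/s.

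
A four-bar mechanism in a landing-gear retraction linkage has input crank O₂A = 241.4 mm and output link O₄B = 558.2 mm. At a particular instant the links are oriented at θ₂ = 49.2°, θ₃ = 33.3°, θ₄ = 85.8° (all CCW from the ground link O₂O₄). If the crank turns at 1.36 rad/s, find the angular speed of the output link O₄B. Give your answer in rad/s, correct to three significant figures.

ω₂ = 1.36 rad/s
Differentiating the loop-closure r₂e^{iθ₂}+r₃e^{iθ₃}=r₁+r₄e^{iθ₄} gives r₂ω₂e^{iθ₂}+r₃ω₃e^{iθ₃}=r₄ω₄e^{iθ₄}.
Eliminating the other unknown: ω₄ = r₂ω₂ sin(θ₂−θ₃) / [r₄ sin(θ₄−θ₃)].
Numerator sine = +0.27396; denominator sine = +0.79335.
Result = 0.2414·1.36·(+0.27396) / (0.5582·(+0.79335)) = +0.2031 rad/s; magnitude 0.2031 rad/s.

0.203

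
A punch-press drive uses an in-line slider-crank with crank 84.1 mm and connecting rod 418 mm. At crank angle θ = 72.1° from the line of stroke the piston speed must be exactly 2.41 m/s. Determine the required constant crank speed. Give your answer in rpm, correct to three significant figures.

271

For an in-line slider-crank, |v_piston| = rω|sinθ|·[1 + r cosθ/√(L² − r² sin²θ)].
With r = 0.0841 m, L = 0.418 m, θ = 72.1°: the bracketed kinematic factor |dx/dθ| = 0.085071 m.
ω = v/|dx/dθ| = 2.41/0.085071 = 28.329 rad/s.
N = 60ω/(2π) = 270.52 rpm.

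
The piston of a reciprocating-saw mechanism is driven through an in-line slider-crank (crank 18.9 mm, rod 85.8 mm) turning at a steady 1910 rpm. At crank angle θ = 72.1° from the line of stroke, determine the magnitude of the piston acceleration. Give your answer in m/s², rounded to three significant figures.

95.0

ω = 2π·1910/60 = 200 rad/s
x(θ) = r cosθ + √(L² − r² sin²θ); with ω constant, a = ω²·d²x/dθ².
d²x/dθ² = −r cosθ − r²(cos2θ)/√u − r⁴ sin²2θ/(4u^{3/2}),  u = L² − r² sin²θ = 0.00703817 m².
Substituting r = 0.0189 m, L = 0.0858 m, θ = 72.1°: d²x/dθ² = -0.0023741 m.
a = ω²·d²x/dθ² = (200)²·(-0.0023741) = -94.978 m/s²;  |a| = 94.978 m/s².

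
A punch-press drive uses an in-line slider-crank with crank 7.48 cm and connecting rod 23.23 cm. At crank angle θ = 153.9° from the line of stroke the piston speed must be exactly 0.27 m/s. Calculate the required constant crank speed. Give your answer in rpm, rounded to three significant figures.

111

For an in-line slider-crank, |v_piston| = rω|sinθ|·[1 + r cosθ/√(L² − r² sin²θ)].
With r = 0.0748 m, L = 0.2323 m, θ = 153.9°: the bracketed kinematic factor |dx/dθ| = 0.023295 m.
ω = v/|dx/dθ| = 0.27/0.023295 = 11.591 rad/s.
N = 60ω/(2π) = 110.68 rpm.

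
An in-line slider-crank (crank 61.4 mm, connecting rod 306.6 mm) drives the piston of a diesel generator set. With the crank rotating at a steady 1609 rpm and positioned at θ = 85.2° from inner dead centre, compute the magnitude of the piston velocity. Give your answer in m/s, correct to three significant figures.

10.5

ω = 2π·1609/60 = 168.5 rad/s
For an in-line slider-crank, x = r cosθ + √(L² − r² sin²θ), so v = −rω sinθ·[1 + r cosθ/√(L² − r² sin²θ)].
With r = 0.0614 m, L = 0.3066 m, θ = 85.2°: √(L² − r² sin²θ) = 0.30043 m.
v = −0.0614·168.5·0.99649·[1 + 0.0614·0.08368/0.30043] = -10.486 m/s.
|v| = 10.486 m/s.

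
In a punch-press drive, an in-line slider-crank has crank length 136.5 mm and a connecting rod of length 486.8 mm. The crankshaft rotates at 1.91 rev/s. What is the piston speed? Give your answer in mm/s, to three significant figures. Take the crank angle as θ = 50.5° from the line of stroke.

ω = 2π·1.91 = 12 rad/s
For an in-line slider-crank, x = r cosθ + √(L² − r² sin²θ), so v = −rω sinθ·[1 + r cosθ/√(L² − r² sin²θ)].
With r = 0.1365 m, L = 0.4868 m, θ = 50.5°: √(L² − r² sin²θ) = 0.47527 m.
v = −0.1365·12·0.77162·[1 + 0.1365·0.63608/0.47527] = -1.4949 m/s.
|v| = 1.4949 m/s = 1494.9 mm/s.

1490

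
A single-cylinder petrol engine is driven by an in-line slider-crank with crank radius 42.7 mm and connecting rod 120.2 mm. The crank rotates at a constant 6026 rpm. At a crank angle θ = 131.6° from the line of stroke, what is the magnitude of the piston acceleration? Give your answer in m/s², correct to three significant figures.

11800

ω = 2π·6026/60 = 631 rad/s
x(θ) = r cosθ + √(L² − r² sin²θ); with ω constant, a = ω²·d²x/dθ².
d²x/dθ² = −r cosθ − r²(cos2θ)/√u − r⁴ sin²2θ/(4u^{3/2}),  u = L² − r² sin²θ = 0.0134285 m².
Substituting r = 0.0427 m, L = 0.1202 m, θ = 131.6°: d²x/dθ² = +0.029686 m.
a = ω²·d²x/dθ² = (631)²·(+0.029686) = +11821 m/s²;  |a| = 11821 m/s².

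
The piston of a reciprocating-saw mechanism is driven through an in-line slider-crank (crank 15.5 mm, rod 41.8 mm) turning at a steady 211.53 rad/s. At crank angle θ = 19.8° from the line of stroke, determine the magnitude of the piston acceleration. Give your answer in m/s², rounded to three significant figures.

856

ω = 211.5 rad/s
x(θ) = r cosθ + √(L² − r² sin²θ); with ω constant, a = ω²·d²x/dθ².
d²x/dθ² = −r cosθ − r²(cos2θ)/√u − r⁴ sin²2θ/(4u^{3/2}),  u = L² − r² sin²θ = 0.00171967 m².
Substituting r = 0.0155 m, L = 0.0418 m, θ = 19.8°: d²x/dθ² = -0.01913 m.
a = ω²·d²x/dθ² = (211.5)²·(-0.01913) = -855.96 m/s²;  |a| = 855.96 m/s².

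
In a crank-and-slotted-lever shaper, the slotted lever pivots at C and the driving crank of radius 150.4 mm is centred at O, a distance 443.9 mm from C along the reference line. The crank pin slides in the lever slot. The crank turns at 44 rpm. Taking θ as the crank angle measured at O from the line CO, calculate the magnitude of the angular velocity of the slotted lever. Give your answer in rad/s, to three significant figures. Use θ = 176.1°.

ω = 4.608 rad/s (from 44 rpm).
Crank pin A relative to C: A = (d + r cosθ, r sinθ); lever angle φ = atan2(r sinθ, d + r cosθ).
Differentiating tanφ: φ̇ = rω(d cosθ + r)/(d² + r² + 2dr cosθ).
d² + r² + 2dr cosθ = |CA|² = 0.0864515 m²;  d cosθ + r = -0.29247 m.
|ω_lever| = |0.1504·4.608·-0.29247| / 0.0864515 = 2.3445 rad/s.

2.34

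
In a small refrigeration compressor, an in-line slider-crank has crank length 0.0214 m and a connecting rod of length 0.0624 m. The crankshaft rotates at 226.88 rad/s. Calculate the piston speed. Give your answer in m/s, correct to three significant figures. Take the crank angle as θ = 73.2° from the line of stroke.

5.14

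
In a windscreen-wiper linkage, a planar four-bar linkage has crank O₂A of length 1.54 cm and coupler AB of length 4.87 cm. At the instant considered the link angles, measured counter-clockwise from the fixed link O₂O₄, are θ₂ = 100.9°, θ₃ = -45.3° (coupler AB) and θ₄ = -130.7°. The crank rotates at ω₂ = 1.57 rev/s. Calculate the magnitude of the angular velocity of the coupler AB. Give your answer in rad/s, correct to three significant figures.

2.45

ω₂ = 9.865 rad/s (from 1.57 rev/s).
Differentiating the loop-closure r₂e^{iθ₂}+r₃e^{iθ₃}=r₁+r₄e^{iθ₄} gives r₂ω₂e^{iθ₂}+r₃ω₃e^{iθ₃}=r₄ω₄e^{iθ₄}.
Eliminating the other unknown: ω₃ = r₂ω₂ sin(θ₄−θ₂) / [r₃ sin(θ₃−θ₄)].
Numerator sine = +0.78369; denominator sine = +0.99678.
Result = 0.0154·9.865·(+0.78369) / (0.0487·(+0.99678)) = +2.4526 rad/s; magnitude 2.4526 rad/s.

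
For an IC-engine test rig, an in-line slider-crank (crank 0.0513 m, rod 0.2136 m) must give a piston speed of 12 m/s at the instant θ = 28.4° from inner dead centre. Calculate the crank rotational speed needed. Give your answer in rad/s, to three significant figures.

406

For an in-line slider-crank, |v_piston| = rω|sinθ|·[1 + r cosθ/√(L² − r² sin²θ)].
With r = 0.0513 m, L = 0.2136 m, θ = 28.4°: the bracketed kinematic factor |dx/dθ| = 0.029588 m.
ω = v/|dx/dθ| = 12/0.029588 = 405.57 rad/s.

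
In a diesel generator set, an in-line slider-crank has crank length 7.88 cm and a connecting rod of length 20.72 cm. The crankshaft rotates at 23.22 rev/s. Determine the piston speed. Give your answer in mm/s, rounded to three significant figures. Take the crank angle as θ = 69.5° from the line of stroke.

ω = 2π·23.2 = 145.9 rad/s
For an in-line slider-crank, x = r cosθ + √(L² − r² sin²θ), so v = −rω sinθ·[1 + r cosθ/√(L² − r² sin²θ)].
With r = 0.0788 m, L = 0.2072 m, θ = 69.5°: √(L² − r² sin²θ) = 0.19361 m.
v = −0.0788·145.9·0.93667·[1 + 0.0788·0.35021/0.19361] = -12.303 m/s.
|v| = 12.303 m/s = 12303 mm/s.

12300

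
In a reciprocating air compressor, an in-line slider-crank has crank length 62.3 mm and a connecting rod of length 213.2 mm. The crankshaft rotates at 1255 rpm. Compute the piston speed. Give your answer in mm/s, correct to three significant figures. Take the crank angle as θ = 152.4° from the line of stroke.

2800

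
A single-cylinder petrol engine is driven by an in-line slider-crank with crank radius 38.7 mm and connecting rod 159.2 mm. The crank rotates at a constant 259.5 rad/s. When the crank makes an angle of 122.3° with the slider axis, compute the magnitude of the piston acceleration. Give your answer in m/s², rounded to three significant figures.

1660

ω = 259.5 rad/s
x(θ) = r cosθ + √(L² − r² sin²θ); with ω constant, a = ω²·d²x/dθ².
d²x/dθ² = −r cosθ − r²(cos2θ)/√u − r⁴ sin²2θ/(4u^{3/2}),  u = L² − r² sin²θ = 0.0242746 m².
Substituting r = 0.0387 m, L = 0.1592 m, θ = 122.3°: d²x/dθ² = +0.024682 m.
a = ω²·d²x/dθ² = (259.5)²·(+0.024682) = +1662.1 m/s²;  |a| = 1662.1 m/s².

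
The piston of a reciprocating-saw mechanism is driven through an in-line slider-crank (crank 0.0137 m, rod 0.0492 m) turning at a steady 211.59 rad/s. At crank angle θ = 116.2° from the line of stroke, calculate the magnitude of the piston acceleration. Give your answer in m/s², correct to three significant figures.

ω = 211.6 rad/s
x(θ) = r cosθ + √(L² − r² sin²θ); with ω constant, a = ω²·d²x/dθ².
d²x/dθ² = −r cosθ − r²(cos2θ)/√u − r⁴ sin²2θ/(4u^{3/2}),  u = L² − r² sin²θ = 0.00226954 m².
Substituting r = 0.0137 m, L = 0.0492 m, θ = 116.2°: d²x/dθ² = +0.0084013 m.
a = ω²·d²x/dθ² = (211.6)²·(+0.0084013) = +376.13 m/s²;  |a| = 376.13 m/s².

376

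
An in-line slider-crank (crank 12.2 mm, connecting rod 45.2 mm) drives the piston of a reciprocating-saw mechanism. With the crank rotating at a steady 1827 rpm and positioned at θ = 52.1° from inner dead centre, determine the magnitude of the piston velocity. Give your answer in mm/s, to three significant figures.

ω = 2π·1827/60 = 191.3 rad/s
For an in-line slider-crank, x = r cosθ + √(L² − r² sin²θ), so v = −rω sinθ·[1 + r cosθ/√(L² − r² sin²θ)].
With r = 0.0122 m, L = 0.0452 m, θ = 52.1°: √(L² − r² sin²θ) = 0.044163 m.
v = −0.0122·191.3·0.78908·[1 + 0.0122·0.61429/0.044163] = -2.1544 m/s.
|v| = 2.1544 m/s = 2154.4 mm/s.

2150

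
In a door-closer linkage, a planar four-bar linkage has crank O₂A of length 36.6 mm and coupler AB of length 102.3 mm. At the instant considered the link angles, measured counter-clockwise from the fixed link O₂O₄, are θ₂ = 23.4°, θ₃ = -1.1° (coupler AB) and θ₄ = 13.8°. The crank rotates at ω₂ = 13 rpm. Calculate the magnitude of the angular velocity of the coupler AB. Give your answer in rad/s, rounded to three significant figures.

0.316

ω₂ = 1.361 rad/s (from 13 rpm).
Differentiating the loop-closure r₂e^{iθ₂}+r₃e^{iθ₃}=r₁+r₄e^{iθ₄} gives r₂ω₂e^{iθ₂}+r₃ω₃e^{iθ₃}=r₄ω₄e^{iθ₄}.
Eliminating the other unknown: ω₃ = r₂ω₂ sin(θ₄−θ₂) / [r₃ sin(θ₃−θ₄)].
Numerator sine = -0.16677; denominator sine = -0.25713.
Result = 0.0366·1.361·(-0.16677) / (0.1023·(-0.25713)) = +0.31589 rad/s; magnitude 0.31589 rad/s.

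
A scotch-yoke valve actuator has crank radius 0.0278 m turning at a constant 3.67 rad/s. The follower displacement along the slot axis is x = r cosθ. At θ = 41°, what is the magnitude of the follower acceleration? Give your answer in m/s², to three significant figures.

0.283

ω = 3.67 rad/s
x = r cosθ ⇒ ẍ = −rω² cosθ (ω constant).
|a| = rω²|cosθ| = 0.0278·(3.67)²·|cos 41°| = 0.28259 m/s².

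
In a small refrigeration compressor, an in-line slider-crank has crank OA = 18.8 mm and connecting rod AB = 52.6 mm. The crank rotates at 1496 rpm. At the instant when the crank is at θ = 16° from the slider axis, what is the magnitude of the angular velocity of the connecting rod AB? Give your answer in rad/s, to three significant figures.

54.1

ω = 156.7 rad/s (converted from 1496 rpm).
The rod makes angle φ with the slider axis where L sinφ = r sinθ; differentiating, L cosφ·φ̇ = r ω cosθ.
L cosφ = √(L² − r² sin²θ) = 0.052344 m.
|ω_rod| = r ω |cosθ| / √(L² − r² sin²θ) = 0.0188·156.7·0.96126/0.052344 = 54.087 rad/s.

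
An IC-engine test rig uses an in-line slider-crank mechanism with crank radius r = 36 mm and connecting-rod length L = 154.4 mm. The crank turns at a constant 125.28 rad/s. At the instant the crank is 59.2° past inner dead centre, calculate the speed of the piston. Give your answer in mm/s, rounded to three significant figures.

ω = 125.3 rad/s
For an in-line slider-crank, x = r cosθ + √(L² − r² sin²θ), so v = −rω sinθ·[1 + r cosθ/√(L² − r² sin²θ)].
With r = 0.036 m, L = 0.1544 m, θ = 59.2°: √(L² − r² sin²θ) = 0.15127 m.
v = −0.036·125.3·0.85896·[1 + 0.036·0.51204/0.15127] = -4.346 m/s.
|v| = 4.346 m/s = 4346 mm/s.

4350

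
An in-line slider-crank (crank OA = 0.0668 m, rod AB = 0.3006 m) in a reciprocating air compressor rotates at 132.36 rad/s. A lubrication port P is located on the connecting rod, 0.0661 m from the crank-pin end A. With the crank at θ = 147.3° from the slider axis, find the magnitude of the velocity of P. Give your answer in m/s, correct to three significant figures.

7.39

ω = 132.4 rad/s.  Crank-pin speed |V_A| = rω = 8.8416 m/s, perpendicular to OA.
Rod angle: sinφ = −(r/L) sinθ ⇒ φ = -6.895°; ω_rod = −rω cosθ/√(L²−r²sin²θ) = +24.932 rad/s.
V_P = V_A + ω_rod × AP, with AP = 0.0661 m along the rod.
Components: V_Px = −rω sinθ − a·ω_rod·sinφ = -4.5788 m/s;  V_Py = rω cosθ + a·ω_rod·cosφ = -5.8043 m/s.
|V_P| = √(V_Px² + V_Py²) = 7.3929 m/s.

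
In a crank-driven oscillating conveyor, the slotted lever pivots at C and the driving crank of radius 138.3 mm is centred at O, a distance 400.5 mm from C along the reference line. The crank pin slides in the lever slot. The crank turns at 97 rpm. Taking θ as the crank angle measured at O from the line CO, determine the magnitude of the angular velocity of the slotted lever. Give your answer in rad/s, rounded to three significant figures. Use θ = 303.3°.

2.09

ω = 10.16 rad/s (from 97 rpm).
Crank pin A relative to C: A = (d + r cosθ, r sinθ); lever angle φ = atan2(r sinθ, d + r cosθ).
Differentiating tanφ: φ̇ = rω(d cosθ + r)/(d² + r² + 2dr cosθ).
d² + r² + 2dr cosθ = |CA|² = 0.240347 m²;  d cosθ + r = +0.35818 m.
|ω_lever| = |0.1383·10.16·+0.35818| / 0.240347 = 2.0936 rad/s.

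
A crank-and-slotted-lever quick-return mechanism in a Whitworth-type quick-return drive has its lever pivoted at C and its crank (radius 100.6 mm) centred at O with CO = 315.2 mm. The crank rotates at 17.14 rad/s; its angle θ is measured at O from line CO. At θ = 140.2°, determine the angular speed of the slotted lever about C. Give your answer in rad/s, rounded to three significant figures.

ω = 17.14 rad/s
Crank pin A relative to C: A = (d + r cosθ, r sinθ); lever angle φ = atan2(r sinθ, d + r cosθ).
Differentiating tanφ: φ̇ = rω(d cosθ + r)/(d² + r² + 2dr cosθ).
d² + r² + 2dr cosθ = |CA|² = 0.0607482 m²;  d cosθ + r = -0.14156 m.
|ω_lever| = |0.1006·17.14·-0.14156| / 0.0607482 = 4.0181 rad/s.

4.02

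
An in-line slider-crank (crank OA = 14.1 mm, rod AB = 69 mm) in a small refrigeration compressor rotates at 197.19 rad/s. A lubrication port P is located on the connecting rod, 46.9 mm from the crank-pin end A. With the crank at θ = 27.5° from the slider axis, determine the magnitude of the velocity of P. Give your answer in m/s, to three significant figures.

ω = 197.2 rad/s.  Crank-pin speed |V_A| = rω = 2.7804 m/s, perpendicular to OA.
Rod angle: sinφ = −(r/L) sinθ ⇒ φ = -5.414°; ω_rod = −rω cosθ/√(L²−r²sin²θ) = -35.903 rad/s.
V_P = V_A + ω_rod × AP, with AP = 0.0469 m along the rod.
Components: V_Px = −rω sinθ − a·ω_rod·sinφ = -1.4427 m/s;  V_Py = rω cosθ + a·ω_rod·cosφ = +0.78991 m/s.
|V_P| = √(V_Px² + V_Py²) = 1.6448 m/s.

1.64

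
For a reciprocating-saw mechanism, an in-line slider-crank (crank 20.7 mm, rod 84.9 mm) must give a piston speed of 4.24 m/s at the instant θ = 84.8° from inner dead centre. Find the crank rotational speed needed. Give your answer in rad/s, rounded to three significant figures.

201

For an in-line slider-crank, |v_piston| = rω|sinθ|·[1 + r cosθ/√(L² − r² sin²θ)].
With r = 0.0207 m, L = 0.0849 m, θ = 84.8°: the bracketed kinematic factor |dx/dθ| = 0.021084 m.
ω = v/|dx/dθ| = 4.24/0.021084 = 201.1 rad/s.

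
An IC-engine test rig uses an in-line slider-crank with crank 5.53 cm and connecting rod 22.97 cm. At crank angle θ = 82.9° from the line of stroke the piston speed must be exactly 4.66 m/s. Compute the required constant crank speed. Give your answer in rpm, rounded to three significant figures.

787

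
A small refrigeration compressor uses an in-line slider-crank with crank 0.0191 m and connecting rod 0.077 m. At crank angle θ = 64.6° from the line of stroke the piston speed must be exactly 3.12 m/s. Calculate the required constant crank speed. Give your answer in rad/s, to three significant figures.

For an in-line slider-crank, |v_piston| = rω|sinθ|·[1 + r cosθ/√(L² − r² sin²θ)].
With r = 0.0191 m, L = 0.077 m, θ = 64.6°: the bracketed kinematic factor |dx/dθ| = 0.019137 m.
ω = v/|dx/dθ| = 3.12/0.019137 = 163.03 rad/s.

163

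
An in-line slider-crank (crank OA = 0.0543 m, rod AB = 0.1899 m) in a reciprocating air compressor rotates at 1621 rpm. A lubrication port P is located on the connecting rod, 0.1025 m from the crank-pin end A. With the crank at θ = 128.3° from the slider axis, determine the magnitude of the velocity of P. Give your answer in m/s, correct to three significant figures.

ω = 169.8 rad/s.  Crank-pin speed |V_A| = rω = 9.2175 m/s, perpendicular to OA.
Rod angle: sinφ = −(r/L) sinθ ⇒ φ = -12.968°; ω_rod = −rω cosθ/√(L²−r²sin²θ) = +30.87 rad/s.
V_P = V_A + ω_rod × AP, with AP = 0.1025 m along the rod.
Components: V_Px = −rω sinθ − a·ω_rod·sinφ = -6.5236 m/s;  V_Py = rω cosθ + a·ω_rod·cosφ = -2.6293 m/s.
|V_P| = √(V_Px² + V_Py²) = 7.0335 m/s.

7.03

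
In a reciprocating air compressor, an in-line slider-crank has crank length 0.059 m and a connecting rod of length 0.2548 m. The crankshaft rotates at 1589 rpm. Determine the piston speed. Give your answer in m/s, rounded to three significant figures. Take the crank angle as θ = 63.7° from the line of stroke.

ω = 2π·1589/60 = 166.4 rad/s
For an in-line slider-crank, x = r cosθ + √(L² − r² sin²θ), so v = −rω sinθ·[1 + r cosθ/√(L² − r² sin²θ)].
With r = 0.059 m, L = 0.2548 m, θ = 63.7°: √(L² − r² sin²θ) = 0.24925 m.
v = −0.059·166.4·0.89649·[1 + 0.059·0.44307/0.24925] = -9.7244 m/s.
|v| = 9.7244 m/s.

9.72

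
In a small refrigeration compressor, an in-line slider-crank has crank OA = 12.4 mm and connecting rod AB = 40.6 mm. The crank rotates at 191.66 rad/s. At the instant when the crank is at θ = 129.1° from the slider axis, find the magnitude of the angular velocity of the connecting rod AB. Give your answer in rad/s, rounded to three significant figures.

38.0

ω = 191.7 rad/s
The rod makes angle φ with the slider axis where L sinφ = r sinθ; differentiating, L cosφ·φ̇ = r ω cosθ.
L cosφ = √(L² − r² sin²θ) = 0.039443 m.
|ω_rod| = r ω |cosθ| / √(L² − r² sin²θ) = 0.0124·191.7·0.63068/0.039443 = 38 rad/s.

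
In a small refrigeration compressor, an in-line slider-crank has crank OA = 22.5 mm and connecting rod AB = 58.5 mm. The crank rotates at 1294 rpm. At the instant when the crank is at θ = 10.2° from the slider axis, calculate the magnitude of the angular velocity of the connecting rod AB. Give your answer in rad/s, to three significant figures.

51.4

ω = 135.5 rad/s (converted from 1294 rpm).
The rod makes angle φ with the slider axis where L sinφ = r sinθ; differentiating, L cosφ·φ̇ = r ω cosθ.
L cosφ = √(L² − r² sin²θ) = 0.058364 m.
|ω_rod| = r ω |cosθ| / √(L² − r² sin²θ) = 0.0225·135.5·0.98420/0.058364 = 51.414 rad/s.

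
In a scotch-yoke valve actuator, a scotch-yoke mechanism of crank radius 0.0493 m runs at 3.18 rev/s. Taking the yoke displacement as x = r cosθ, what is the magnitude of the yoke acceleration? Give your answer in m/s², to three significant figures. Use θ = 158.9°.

ω = 19.98 rad/s (from 3.18 rev/s).
x = r cosθ ⇒ ẍ = −rω² cosθ (ω constant).
|a| = rω²|cosθ| = 0.0493·(19.98)²·|cos 158.9°| = 18.362 m/s².

18.4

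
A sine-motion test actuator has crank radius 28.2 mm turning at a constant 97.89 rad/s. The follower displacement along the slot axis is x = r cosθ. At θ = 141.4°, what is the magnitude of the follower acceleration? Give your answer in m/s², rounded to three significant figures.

211

ω = 97.89 rad/s
x = r cosθ ⇒ ẍ = −rω² cosθ (ω constant).
|a| = rω²|cosθ| = 0.0282·(97.89)²·|cos 141.4°| = 211.19 m/s².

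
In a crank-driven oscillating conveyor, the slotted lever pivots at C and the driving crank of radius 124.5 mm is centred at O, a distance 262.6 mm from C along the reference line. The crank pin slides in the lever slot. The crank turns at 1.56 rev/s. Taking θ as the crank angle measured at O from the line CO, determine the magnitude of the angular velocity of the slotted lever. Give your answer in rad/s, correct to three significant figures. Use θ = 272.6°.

1.90

ω = 9.802 rad/s (from 1.56 rev/s).
Crank pin A relative to C: A = (d + r cosθ, r sinθ); lever angle φ = atan2(r sinθ, d + r cosθ).
Differentiating tanφ: φ̇ = rω(d cosθ + r)/(d² + r² + 2dr cosθ).
d² + r² + 2dr cosθ = |CA|² = 0.0874252 m²;  d cosθ + r = +0.13641 m.
|ω_lever| = |0.1245·9.802·+0.13641| / 0.0874252 = 1.9041 rad/s.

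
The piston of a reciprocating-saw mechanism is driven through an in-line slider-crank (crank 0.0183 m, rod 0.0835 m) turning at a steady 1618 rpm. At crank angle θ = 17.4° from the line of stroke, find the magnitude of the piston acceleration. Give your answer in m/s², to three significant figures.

597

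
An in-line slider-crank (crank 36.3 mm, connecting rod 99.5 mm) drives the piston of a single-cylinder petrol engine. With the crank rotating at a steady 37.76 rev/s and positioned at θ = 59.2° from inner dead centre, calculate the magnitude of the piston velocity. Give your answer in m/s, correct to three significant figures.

8.85

ω = 2π·37.8 = 237.3 rad/s
For an in-line slider-crank, x = r cosθ + √(L² − r² sin²θ), so v = −rω sinθ·[1 + r cosθ/√(L² − r² sin²θ)].
With r = 0.0363 m, L = 0.0995 m, θ = 59.2°: √(L² − r² sin²θ) = 0.094488 m.
v = −0.0363·237.3·0.85896·[1 + 0.0363·0.51204/0.094488] = -8.8528 m/s.
|v| = 8.8528 m/s.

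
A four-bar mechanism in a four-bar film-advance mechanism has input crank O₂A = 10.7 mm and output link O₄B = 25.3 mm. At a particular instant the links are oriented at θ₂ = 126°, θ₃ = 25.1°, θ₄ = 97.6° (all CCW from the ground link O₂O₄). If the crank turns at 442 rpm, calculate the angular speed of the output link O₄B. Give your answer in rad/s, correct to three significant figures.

20.2

ω₂ = 46.29 rad/s (from 442 rpm).
Differentiating the loop-closure r₂e^{iθ₂}+r₃e^{iθ₃}=r₁+r₄e^{iθ₄} gives r₂ω₂e^{iθ₂}+r₃ω₃e^{iθ₃}=r₄ω₄e^{iθ₄}.
Eliminating the other unknown: ω₄ = r₂ω₂ sin(θ₂−θ₃) / [r₄ sin(θ₄−θ₃)].
Numerator sine = +0.98196; denominator sine = +0.95372.
Result = 0.0107·46.29·(+0.98196) / (0.0253·(+0.95372)) = +20.155 rad/s; magnitude 20.155 rad/s.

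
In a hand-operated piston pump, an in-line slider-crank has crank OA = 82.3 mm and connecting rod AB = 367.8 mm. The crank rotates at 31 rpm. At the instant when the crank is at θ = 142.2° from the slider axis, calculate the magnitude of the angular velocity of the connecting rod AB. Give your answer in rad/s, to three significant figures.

0.579

ω = 3.246 rad/s (converted from 31 rpm).
The rod makes angle φ with the slider axis where L sinφ = r sinθ; differentiating, L cosφ·φ̇ = r ω cosθ.
L cosφ = √(L² − r² sin²θ) = 0.36432 m.
|ω_rod| = r ω |cosθ| / √(L² − r² sin²θ) = 0.0823·3.246·0.79016/0.36432 = 0.57945 rad/s.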